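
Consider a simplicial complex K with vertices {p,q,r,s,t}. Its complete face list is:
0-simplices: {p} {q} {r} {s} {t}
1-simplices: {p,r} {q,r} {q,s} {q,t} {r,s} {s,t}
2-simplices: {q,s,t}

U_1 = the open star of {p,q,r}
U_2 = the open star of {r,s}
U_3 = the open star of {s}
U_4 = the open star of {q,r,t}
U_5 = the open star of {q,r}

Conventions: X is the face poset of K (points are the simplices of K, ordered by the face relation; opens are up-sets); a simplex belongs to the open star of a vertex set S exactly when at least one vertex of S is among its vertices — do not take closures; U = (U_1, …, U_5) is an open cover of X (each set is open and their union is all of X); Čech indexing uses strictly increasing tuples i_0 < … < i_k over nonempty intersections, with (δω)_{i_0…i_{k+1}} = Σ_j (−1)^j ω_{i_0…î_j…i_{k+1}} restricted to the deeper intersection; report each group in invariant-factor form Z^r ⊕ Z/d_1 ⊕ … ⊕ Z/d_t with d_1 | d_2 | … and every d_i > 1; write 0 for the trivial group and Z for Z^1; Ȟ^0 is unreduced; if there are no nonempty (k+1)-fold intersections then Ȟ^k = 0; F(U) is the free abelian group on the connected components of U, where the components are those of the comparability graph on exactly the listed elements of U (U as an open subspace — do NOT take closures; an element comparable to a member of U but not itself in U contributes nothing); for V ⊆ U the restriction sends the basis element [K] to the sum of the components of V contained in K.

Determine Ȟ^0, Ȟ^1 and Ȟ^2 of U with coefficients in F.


cover nerve:
  U1={{p},{q},{r},{p,r},{q,r},{q,s},{q,t},{r,s},{q,s,t}} U2={{r},{s},{p,r},{q,r},{q,s},{r,s},{s,t},{q,s,t}} U3={{s},{q,s},{r,s},{s,t},{q,s,t}} U4={{q},{r},{t},{p,r},{q,r},{q,s},{q,t},{r,s},{s,t},{q,s,t}} U5={{q},{r},{p,r},{q,r},{q,s},{q,t},{r,s},{q,s,t}}
  U12={{r},{p,r},{q,r},{q,s},{r,s},{q,s,t}} U13={{q,s},{r,s},{q,s,t}} U14={{q},{r},{p,r},{q,r},{q,s},{q,t},{r,s},{q,s,t}} U15={{q},{r},{p,r},{q,r},{q,s},{q,t},{r,s},{q,s,t}} U23={{s},{q,s},{r,s},{s,t},{q,s,t}} U24={{r},{p,r},{q,r},{q,s},{r,s},{s,t},{q,s,t}} U25={{r},{p,r},{q,r},{q,s},{r,s},{q,s,t}} U34={{q,s},{r,s},{s,t},{q,s,t}} U35={{q,s},{r,s},{q,s,t}} U45={{q},{r},{p,r},{q,r},{q,s},{q,t},{r,s},{q,s,t}}
  U123={{q,s},{r,s},{q,s,t}} U124={{r},{p,r},{q,r},{q,s},{r,s},{q,s,t}} U125={{r},{p,r},{q,r},{q,s},{r,s},{q,s,t}} U134={{q,s},{r,s},{q,s,t}} U135={{q,s},{r,s},{q,s,t}} U145={{q},{r},{p,r},{q,r},{q,s},{q,t},{r,s},{q,s,t}} U234={{q,s},{r,s},{s,t},{q,s,t}} U235={{q,s},{r,s},{q,s,t}} U245={{r},{p,r},{q,r},{q,s},{r,s},{q,s,t}} U345={{q,s},{r,s},{q,s,t}}
  U1234={{q,s},{r,s},{q,s,t}} U1235={{q,s},{r,s},{q,s,t}} U1245={{r},{p,r},{q,r},{q,s},{r,s},{q,s,t}} U1345={{q,s},{r,s},{q,s,t}} U2345={{q,s},{r,s},{q,s,t}}
  U12345={{q,s},{r,s},{q,s,t}}
components per intersection:
  U1: {{p},{q},{r},{p,r},{q,r},{q,s},{q,t},{r,s},{q,s,t}}
  U2: {{r},{s},{p,r},{q,r},{q,s},{r,s},{s,t},{q,s,t}}
  U3: {{s},{q,s},{r,s},{s,t},{q,s,t}}
  U4: {{q},{r},{t},{p,r},{q,r},{q,s},{q,t},{r,s},{s,t},{q,s,t}}
  U5: {{q},{r},{p,r},{q,r},{q,s},{q,t},{r,s},{q,s,t}}
  U12: {{r},{p,r},{q,r},{r,s}} {{q,s},{q,s,t}}
  U13: {{q,s},{q,s,t}} {{r,s}}
  U14: {{q},{r},{p,r},{q,r},{q,s},{q,t},{r,s},{q,s,t}}
  U15: {{q},{r},{p,r},{q,r},{q,s},{q,t},{r,s},{q,s,t}}
  U23: {{s},{q,s},{r,s},{s,t},{q,s,t}}
  U24: {{r},{p,r},{q,r},{r,s}} {{q,s},{s,t},{q,s,t}}
  U25: {{r},{p,r},{q,r},{r,s}} {{q,s},{q,s,t}}
  U34: {{q,s},{s,t},{q,s,t}} {{r,s}}
  U35: {{q,s},{q,s,t}} {{r,s}}
  U45: {{q},{r},{p,r},{q,r},{q,s},{q,t},{r,s},{q,s,t}}
  U123: {{q,s},{q,s,t}} {{r,s}}
  U124: {{r},{p,r},{q,r},{r,s}} {{q,s},{q,s,t}}
  U125: {{r},{p,r},{q,r},{r,s}} {{q,s},{q,s,t}}
  U134: {{q,s},{q,s,t}} {{r,s}}
  U135: {{q,s},{q,s,t}} {{r,s}}
  U145: {{q},{r},{p,r},{q,r},{q,s},{q,t},{r,s},{q,s,t}}
  U234: {{q,s},{s,t},{q,s,t}} {{r,s}}
  U235: {{q,s},{q,s,t}} {{r,s}}
  U245: {{r},{p,r},{q,r},{r,s}} {{q,s},{q,s,t}}
  U345: {{q,s},{q,s,t}} {{r,s}}
  U1234: {{q,s},{q,s,t}} {{r,s}}
  U1235: {{q,s},{q,s,t}} {{r,s}}
  U1245: {{r},{p,r},{q,r},{r,s}} {{q,s},{q,s,t}}
  U1345: {{q,s},{q,s,t}} {{r,s}}
  U2345: {{q,s},{q,s,t}} {{r,s}}
  U12345: {{q,s},{q,s,t}} {{r,s}}
C dims 5,16,19,10; δ0: rk 4, SNF 1^4; δ1: rk 11, SNF 1^11; δ2: rk 8, SNF 1^8
Ȟ^0: (5−4)−0=1 ⇒ Z
Ȟ^1: (16−11)−4=1 ⇒ Z
Ȟ^2: (19−8)−11=0 ⇒ 0

Ȟ^0 ≅ Z, Ȟ^1 ≅ Z and Ȟ^2 ≅ 0


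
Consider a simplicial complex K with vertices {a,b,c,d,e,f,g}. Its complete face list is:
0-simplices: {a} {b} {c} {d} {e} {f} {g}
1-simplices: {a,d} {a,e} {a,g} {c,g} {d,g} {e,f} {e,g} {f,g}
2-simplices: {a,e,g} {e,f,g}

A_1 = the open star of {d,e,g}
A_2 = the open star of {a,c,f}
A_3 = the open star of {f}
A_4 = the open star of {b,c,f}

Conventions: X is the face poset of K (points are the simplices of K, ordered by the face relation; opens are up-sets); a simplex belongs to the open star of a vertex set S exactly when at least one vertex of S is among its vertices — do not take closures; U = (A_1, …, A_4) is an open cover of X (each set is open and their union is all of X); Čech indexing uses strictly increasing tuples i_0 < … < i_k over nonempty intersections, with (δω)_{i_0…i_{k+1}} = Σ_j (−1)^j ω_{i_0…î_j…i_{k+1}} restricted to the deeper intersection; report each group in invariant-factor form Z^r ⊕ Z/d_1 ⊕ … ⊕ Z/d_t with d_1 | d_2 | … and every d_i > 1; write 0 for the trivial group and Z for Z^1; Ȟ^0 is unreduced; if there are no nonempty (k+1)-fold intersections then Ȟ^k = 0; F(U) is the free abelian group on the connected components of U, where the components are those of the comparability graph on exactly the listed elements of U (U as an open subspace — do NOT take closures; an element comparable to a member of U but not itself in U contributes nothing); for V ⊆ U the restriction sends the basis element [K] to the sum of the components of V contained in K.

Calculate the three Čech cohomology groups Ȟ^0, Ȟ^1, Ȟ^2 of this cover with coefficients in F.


nonempty intersections:
  A1={{d},{e},{g},{a,d},{a,e},{a,g},{c,g},{d,g},{e,f},{e,g},{f,g},{a,e,g},{e,f,g}} A2={{a},{c},{f},{a,d},{a,e},{a,g},{c,g},{e,f},{f,g},{a,e,g},{e,f,g}} A3={{f},{e,f},{f,g},{e,f,g}} A4={{b},{c},{f},{c,g},{e,f},{f,g},{e,f,g}}
  A12={{a,d},{a,e},{a,g},{c,g},{e,f},{f,g},{a,e,g},{e,f,g}} A13={{e,f},{f,g},{e,f,g}} A14={{c,g},{e,f},{f,g},{e,f,g}} A23={{f},{e,f},{f,g},{e,f,g}} A24={{c},{f},{c,g},{e,f},{f,g},{e,f,g}} A34={{f},{e,f},{f,g},{e,f,g}}
  A123={{e,f},{f,g},{e,f,g}} A124={{c,g},{e,f},{f,g},{e,f,g}} A134={{e,f},{f,g},{e,f,g}} A234={{f},{e,f},{f,g},{e,f,g}}
  A1234={{e,f},{f,g},{e,f,g}}
components per intersection:
  A1: {{d},{e},{g},{a,d},{a,e},{a,g},{c,g},{d,g},{e,f},{e,g},{f,g},{a,e,g},{e,f,g}}
  A2: {{a},{a,d},{a,e},{a,g},{a,e,g}} {{c},{c,g}} {{f},{e,f},{f,g},{e,f,g}}
  A3: {{f},{e,f},{f,g},{e,f,g}}
  A4: {{b}} {{c},{c,g}} {{f},{e,f},{f,g},{e,f,g}}
  A12: {{a,d}} {{a,e},{a,g},{a,e,g}} {{c,g}} {{e,f},{f,g},{e,f,g}}
  A13: {{e,f},{f,g},{e,f,g}}
  A14: {{c,g}} {{e,f},{f,g},{e,f,g}}
  A23: {{f},{e,f},{f,g},{e,f,g}}
  A24: {{c},{c,g}} {{f},{e,f},{f,g},{e,f,g}}
  A34: {{f},{e,f},{f,g},{e,f,g}}
  A123: {{e,f},{f,g},{e,f,g}}
  A124: {{c,g}} {{e,f},{f,g},{e,f,g}}
  A134: {{e,f},{f,g},{e,f,g}}
  A234: {{f},{e,f},{f,g},{e,f,g}}
  A1234: {{e,f},{f,g},{e,f,g}}
C dims 8,11,5,1; δ0: rk 6, SNF 1^6; δ1: rk 4, SNF 1^4; δ2: rk 1, SNF 1^1
Ȟ^0: (8−6)−0=2 ⇒ Z^2
Ȟ^1: (11−4)−6=1 ⇒ Z
Ȟ^2: (5−1)−4=0 ⇒ 0

Ȟ^0 = Z^2; Ȟ^1 = Z; Ȟ^2 = 0


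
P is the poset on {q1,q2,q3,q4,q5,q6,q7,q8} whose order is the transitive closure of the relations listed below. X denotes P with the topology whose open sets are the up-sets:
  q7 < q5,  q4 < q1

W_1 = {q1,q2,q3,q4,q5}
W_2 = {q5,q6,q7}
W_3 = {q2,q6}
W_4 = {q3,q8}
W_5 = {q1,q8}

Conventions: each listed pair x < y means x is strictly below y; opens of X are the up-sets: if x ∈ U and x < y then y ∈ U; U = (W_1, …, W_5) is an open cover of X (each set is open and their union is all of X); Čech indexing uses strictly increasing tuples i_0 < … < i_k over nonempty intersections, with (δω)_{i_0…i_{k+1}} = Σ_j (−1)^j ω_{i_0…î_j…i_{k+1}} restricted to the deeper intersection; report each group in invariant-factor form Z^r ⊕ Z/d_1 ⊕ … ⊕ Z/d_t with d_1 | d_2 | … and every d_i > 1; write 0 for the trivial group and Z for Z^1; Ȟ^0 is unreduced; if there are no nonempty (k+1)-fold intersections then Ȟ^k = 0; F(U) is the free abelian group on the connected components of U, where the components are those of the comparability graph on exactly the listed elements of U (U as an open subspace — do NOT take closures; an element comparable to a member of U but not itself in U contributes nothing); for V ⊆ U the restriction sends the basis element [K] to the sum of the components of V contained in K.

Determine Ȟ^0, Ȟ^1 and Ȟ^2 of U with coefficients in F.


Ȟ^0 ≅ Z^6; Ȟ^1 ≅ 0; Ȟ^2 ≅ 0

nonempty overlaps:
  W12={q5} W13={q2} W14={q3} W15={q1} W23={q6} W45={q8}
components per intersection:
  W1: {q1,q4} {q2} {q3} {q5}
  W2: {q5,q7} {q6}
  W3: {q2} {q6}
  W4: {q3} {q8}
  W5: {q1} {q8}
  W12: {q5}
  W13: {q2}
  W14: {q3}
  W15: {q1}
  W23: {q6}
  W45: {q8}
C dims 12,6; δ0: rk 6, SNF 1^6
degree 0: 12−6−0 = 6 → Ȟ^0 ≅ Z^6
degree 1: 6−0−6 = 0 → Ȟ^1 ≅ 0
degree 2: 0−0−0 = 0 → Ȟ^2 ≅ 0


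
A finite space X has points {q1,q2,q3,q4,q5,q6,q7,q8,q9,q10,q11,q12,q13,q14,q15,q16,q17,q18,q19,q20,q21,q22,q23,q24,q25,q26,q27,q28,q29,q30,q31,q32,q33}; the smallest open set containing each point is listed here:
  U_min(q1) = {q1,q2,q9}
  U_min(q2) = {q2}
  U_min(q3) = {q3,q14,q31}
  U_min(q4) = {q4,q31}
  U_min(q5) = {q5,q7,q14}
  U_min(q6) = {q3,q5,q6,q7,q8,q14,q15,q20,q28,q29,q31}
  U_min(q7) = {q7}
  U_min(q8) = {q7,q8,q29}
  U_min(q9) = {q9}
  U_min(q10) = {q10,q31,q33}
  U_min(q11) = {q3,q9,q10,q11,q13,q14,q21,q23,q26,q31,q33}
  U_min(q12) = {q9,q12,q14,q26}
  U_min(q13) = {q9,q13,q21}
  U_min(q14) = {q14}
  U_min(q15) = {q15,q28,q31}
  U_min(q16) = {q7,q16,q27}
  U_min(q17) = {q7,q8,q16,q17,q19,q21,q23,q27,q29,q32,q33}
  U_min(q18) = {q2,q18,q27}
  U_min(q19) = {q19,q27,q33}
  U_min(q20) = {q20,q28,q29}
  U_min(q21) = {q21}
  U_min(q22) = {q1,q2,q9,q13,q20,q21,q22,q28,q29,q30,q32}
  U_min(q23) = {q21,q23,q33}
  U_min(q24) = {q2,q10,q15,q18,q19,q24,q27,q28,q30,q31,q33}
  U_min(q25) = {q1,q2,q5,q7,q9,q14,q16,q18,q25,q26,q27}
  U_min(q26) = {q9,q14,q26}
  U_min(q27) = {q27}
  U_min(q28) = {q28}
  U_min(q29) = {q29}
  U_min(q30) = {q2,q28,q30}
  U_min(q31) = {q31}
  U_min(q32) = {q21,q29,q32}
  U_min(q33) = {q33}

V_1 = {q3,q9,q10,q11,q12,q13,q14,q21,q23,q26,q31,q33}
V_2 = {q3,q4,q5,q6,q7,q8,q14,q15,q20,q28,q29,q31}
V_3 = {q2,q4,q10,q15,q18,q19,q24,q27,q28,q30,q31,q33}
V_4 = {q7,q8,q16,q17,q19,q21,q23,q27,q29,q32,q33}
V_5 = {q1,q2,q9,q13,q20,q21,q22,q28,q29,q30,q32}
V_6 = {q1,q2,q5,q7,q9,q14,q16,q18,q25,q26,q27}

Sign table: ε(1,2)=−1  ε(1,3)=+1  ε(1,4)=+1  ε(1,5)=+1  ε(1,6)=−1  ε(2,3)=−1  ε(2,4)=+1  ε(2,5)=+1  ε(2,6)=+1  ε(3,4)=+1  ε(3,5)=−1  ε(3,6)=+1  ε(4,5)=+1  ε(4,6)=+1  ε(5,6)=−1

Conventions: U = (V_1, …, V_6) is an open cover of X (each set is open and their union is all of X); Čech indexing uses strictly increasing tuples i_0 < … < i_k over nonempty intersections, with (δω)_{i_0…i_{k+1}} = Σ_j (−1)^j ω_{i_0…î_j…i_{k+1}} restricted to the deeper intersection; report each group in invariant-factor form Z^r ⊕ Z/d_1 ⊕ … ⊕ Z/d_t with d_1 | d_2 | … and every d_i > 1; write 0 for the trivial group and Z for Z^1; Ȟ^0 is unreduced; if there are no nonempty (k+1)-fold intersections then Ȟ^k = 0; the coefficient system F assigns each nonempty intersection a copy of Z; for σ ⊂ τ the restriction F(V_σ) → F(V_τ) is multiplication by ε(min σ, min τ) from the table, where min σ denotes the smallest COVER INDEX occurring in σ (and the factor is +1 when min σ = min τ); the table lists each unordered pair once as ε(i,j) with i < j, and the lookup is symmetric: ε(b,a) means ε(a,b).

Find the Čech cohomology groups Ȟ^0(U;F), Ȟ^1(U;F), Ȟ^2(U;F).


Ȟ^0(U;F) ≅ 0, Ȟ^1(U;F) ≅ Z/2, Ȟ^2(U;F) ≅ Z

nonempty intersections:
  V12={q3,q14,q31} V13={q10,q31,q33} V14={q21,q23,q33} V15={q9,q13,q21} V16={q9,q14,q26} V23={q4,q15,q28,q31} V24={q7,q8,q29} V25={q20,q28,q29} V26={q5,q7,q14} V34={q19,q27,q33} V35={q2,q28,q30} V36={q2,q18,q27} V45={q21,q29,q32} V46={q7,q16,q27} V56={q1,q2,q9}
  V123={q31} V126={q14} V134={q33} V145={q21} V156={q9} V235={q28} V245={q29} V246={q7} V346={q27} V356={q2}
C dims 6,15,10; δ0: rk 6, SNF 1^5·2; δ1: rk 9, SNF 1^9
Ȟ^0: (6−6)−0=0 ⇒ 0
Ȟ^1: (15−9)−6=0 plus torsion [2] ⇒ Z/2
Ȟ^2: (10−0)−9=1 ⇒ Z


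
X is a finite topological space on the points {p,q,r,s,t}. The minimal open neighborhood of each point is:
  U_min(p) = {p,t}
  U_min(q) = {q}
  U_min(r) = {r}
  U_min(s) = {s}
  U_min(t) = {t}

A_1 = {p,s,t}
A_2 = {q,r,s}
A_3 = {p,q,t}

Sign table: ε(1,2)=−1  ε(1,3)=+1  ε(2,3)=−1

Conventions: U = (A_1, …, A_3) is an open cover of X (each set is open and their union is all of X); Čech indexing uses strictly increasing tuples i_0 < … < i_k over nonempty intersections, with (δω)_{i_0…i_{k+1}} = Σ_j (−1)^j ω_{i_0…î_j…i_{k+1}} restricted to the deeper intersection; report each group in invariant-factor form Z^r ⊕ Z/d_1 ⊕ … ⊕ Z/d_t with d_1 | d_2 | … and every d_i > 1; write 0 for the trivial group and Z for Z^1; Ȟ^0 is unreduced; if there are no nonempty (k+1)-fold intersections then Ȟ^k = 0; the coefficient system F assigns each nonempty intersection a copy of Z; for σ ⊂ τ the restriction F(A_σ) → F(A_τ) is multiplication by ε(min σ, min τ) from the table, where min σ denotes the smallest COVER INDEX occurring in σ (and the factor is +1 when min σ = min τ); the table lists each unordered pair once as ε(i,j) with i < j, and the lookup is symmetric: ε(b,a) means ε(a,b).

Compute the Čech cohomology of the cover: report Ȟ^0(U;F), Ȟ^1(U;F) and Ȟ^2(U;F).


Ȟ^0 ≅ Z, Ȟ^1 ≅ Z, Ȟ^2 ≅ 0

intersection data:
  A12={s} A13={p,t} A23={q}
C dims 3,3; δ0: rk 2, SNF 1^2
Ȟ^0 = (3 − 2) − 0 = 1, so Ȟ^0 ≅ Z
Ȟ^1 = (3 − 0) − 2 = 1, so Ȟ^1 ≅ Z
Ȟ^2 = (0 − 0) − 0 = 0, so Ȟ^2 ≅ 0


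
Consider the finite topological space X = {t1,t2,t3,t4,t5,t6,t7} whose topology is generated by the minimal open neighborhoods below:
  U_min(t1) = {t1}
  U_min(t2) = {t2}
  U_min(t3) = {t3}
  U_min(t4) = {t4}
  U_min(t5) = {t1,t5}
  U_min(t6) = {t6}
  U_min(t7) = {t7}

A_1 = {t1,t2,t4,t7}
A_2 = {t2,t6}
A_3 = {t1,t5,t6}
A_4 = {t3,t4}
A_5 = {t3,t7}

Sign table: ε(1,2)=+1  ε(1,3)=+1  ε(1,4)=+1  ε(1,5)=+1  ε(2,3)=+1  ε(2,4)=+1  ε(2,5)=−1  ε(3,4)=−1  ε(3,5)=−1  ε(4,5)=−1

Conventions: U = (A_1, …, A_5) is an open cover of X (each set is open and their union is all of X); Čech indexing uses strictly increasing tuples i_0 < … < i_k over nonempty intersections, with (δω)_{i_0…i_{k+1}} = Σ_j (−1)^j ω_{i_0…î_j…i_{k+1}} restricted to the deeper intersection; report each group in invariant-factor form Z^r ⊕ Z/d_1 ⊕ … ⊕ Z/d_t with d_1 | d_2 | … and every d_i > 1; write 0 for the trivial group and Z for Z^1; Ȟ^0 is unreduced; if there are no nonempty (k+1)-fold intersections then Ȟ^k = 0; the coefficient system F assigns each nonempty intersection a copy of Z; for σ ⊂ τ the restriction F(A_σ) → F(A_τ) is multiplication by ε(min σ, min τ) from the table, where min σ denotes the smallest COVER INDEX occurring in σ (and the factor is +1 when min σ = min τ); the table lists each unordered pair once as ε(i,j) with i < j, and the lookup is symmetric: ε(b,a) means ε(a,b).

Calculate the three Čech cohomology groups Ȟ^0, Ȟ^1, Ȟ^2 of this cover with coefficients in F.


cover nerve:
  A12={t2} A13={t1} A14={t4} A15={t7} A23={t6} A45={t3}
C dims 5,6; δ0: rk 5, SNF 1^4·2
Ȟ^0: (5−5)−0=0 ⇒ 0
Ȟ^1: (6−0)−5=1 plus torsion [2] ⇒ Z ⊕ Z/2
Ȟ^2: (0−0)−0=0 ⇒ 0

Ȟ^0 ≅ 0; Ȟ^1 ≅ Z ⊕ Z/2; Ȟ^2 ≅ 0


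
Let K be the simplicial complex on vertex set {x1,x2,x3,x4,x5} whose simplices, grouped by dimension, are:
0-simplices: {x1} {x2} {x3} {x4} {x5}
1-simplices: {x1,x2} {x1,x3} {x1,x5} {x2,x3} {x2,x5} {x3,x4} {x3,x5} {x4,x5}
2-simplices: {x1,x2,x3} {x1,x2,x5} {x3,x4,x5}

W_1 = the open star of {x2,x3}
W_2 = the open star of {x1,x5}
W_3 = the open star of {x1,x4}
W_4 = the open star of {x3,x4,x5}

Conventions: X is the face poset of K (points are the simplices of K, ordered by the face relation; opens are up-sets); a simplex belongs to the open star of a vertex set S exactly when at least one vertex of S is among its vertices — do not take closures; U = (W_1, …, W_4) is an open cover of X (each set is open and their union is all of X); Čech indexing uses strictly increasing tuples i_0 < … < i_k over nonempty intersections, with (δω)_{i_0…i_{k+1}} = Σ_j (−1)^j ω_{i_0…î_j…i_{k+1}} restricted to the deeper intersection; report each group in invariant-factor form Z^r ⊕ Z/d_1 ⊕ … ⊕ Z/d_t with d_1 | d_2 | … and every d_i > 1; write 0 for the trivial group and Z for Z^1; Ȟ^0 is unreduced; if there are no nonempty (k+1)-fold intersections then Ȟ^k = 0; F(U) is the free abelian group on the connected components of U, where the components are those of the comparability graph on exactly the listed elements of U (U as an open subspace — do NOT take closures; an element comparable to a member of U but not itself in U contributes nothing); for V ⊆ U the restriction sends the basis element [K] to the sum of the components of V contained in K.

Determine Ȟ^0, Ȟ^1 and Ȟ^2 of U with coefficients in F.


Ȟ^0 = Z, Ȟ^1 = Z and Ȟ^2 = 0

cover nerve:
  W1={{x2},{x3},{x1,x2},{x1,x3},{x2,x3},{x2,x5},{x3,x4},{x3,x5},{x1,x2,x3},{x1,x2,x5},{x3,x4,x5}} W2={{x1},{x5},{x1,x2},{x1,x3},{x1,x5},{x2,x5},{x3,x5},{x4,x5},{x1,x2,x3},{x1,x2,x5},{x3,x4,x5}} W3={{x1},{x4},{x1,x2},{x1,x3},{x1,x5},{x3,x4},{x4,x5},{x1,x2,x3},{x1,x2,x5},{x3,x4,x5}} W4={{x3},{x4},{x5},{x1,x3},{x1,x5},{x2,x3},{x2,x5},{x3,x4},{x3,x5},{x4,x5},{x1,x2,x3},{x1,x2,x5},{x3,x4,x5}}
  W12={{x1,x2},{x1,x3},{x2,x5},{x3,x5},{x1,x2,x3},{x1,x2,x5},{x3,x4,x5}} W13={{x1,x2},{x1,x3},{x3,x4},{x1,x2,x3},{x1,x2,x5},{x3,x4,x5}} W14={{x3},{x1,x3},{x2,x3},{x2,x5},{x3,x4},{x3,x5},{x1,x2,x3},{x1,x2,x5},{x3,x4,x5}} W23={{x1},{x1,x2},{x1,x3},{x1,x5},{x4,x5},{x1,x2,x3},{x1,x2,x5},{x3,x4,x5}} W24={{x5},{x1,x3},{x1,x5},{x2,x5},{x3,x5},{x4,x5},{x1,x2,x3},{x1,x2,x5},{x3,x4,x5}} W34={{x4},{x1,x3},{x1,x5},{x3,x4},{x4,x5},{x1,x2,x3},{x1,x2,x5},{x3,x4,x5}}
  W123={{x1,x2},{x1,x3},{x1,x2,x3},{x1,x2,x5},{x3,x4,x5}} W124={{x1,x3},{x2,x5},{x3,x5},{x1,x2,x3},{x1,x2,x5},{x3,x4,x5}} W134={{x1,x3},{x3,x4},{x1,x2,x3},{x1,x2,x5},{x3,x4,x5}} W234={{x1,x3},{x1,x5},{x4,x5},{x1,x2,x3},{x1,x2,x5},{x3,x4,x5}}
  W1234={{x1,x3},{x1,x2,x3},{x1,x2,x5},{x3,x4,x5}}
components per intersection:
  W1: {{x2},{x3},{x1,x2},{x1,x3},{x2,x3},{x2,x5},{x3,x4},{x3,x5},{x1,x2,x3},{x1,x2,x5},{x3,x4,x5}}
  W2: {{x1},{x5},{x1,x2},{x1,x3},{x1,x5},{x2,x5},{x3,x5},{x4,x5},{x1,x2,x3},{x1,x2,x5},{x3,x4,x5}}
  W3: {{x1},{x1,x2},{x1,x3},{x1,x5},{x1,x2,x3},{x1,x2,x5}} {{x4},{x3,x4},{x4,x5},{x3,x4,x5}}
  W4: {{x3},{x4},{x5},{x1,x3},{x1,x5},{x2,x3},{x2,x5},{x3,x4},{x3,x5},{x4,x5},{x1,x2,x3},{x1,x2,x5},{x3,x4,x5}}
  W12: {{x1,x2},{x1,x3},{x2,x5},{x1,x2,x3},{x1,x2,x5}} {{x3,x5},{x3,x4,x5}}
  W13: {{x1,x2},{x1,x3},{x1,x2,x3},{x1,x2,x5}} {{x3,x4},{x3,x4,x5}}
  W14: {{x3},{x1,x3},{x2,x3},{x3,x4},{x3,x5},{x1,x2,x3},{x3,x4,x5}} {{x2,x5},{x1,x2,x5}}
  W23: {{x1},{x1,x2},{x1,x3},{x1,x5},{x1,x2,x3},{x1,x2,x5}} {{x4,x5},{x3,x4,x5}}
  W24: {{x5},{x1,x5},{x2,x5},{x3,x5},{x4,x5},{x1,x2,x5},{x3,x4,x5}} {{x1,x3},{x1,x2,x3}}
  W34: {{x4},{x3,x4},{x4,x5},{x3,x4,x5}} {{x1,x3},{x1,x2,x3}} {{x1,x5},{x1,x2,x5}}
  W123: {{x1,x2},{x1,x3},{x1,x2,x3},{x1,x2,x5}} {{x3,x4,x5}}
  W124: {{x1,x3},{x1,x2,x3}} {{x2,x5},{x1,x2,x5}} {{x3,x5},{x3,x4,x5}}
  W134: {{x1,x3},{x1,x2,x3}} {{x3,x4},{x3,x4,x5}} {{x1,x2,x5}}
  W234: {{x1,x3},{x1,x2,x3}} {{x1,x5},{x1,x2,x5}} {{x4,x5},{x3,x4,x5}}
  W1234: {{x1,x3},{x1,x2,x3}} {{x1,x2,x5}} {{x3,x4,x5}}
C dims 5,13,11,3; δ0: rk 4, SNF 1^4; δ1: rk 8, SNF 1^8; δ2: rk 3, SNF 1^3
Ȟ^0: (5−4)−0=1 ⇒ Z
Ȟ^1: (13−8)−4=1 ⇒ Z
Ȟ^2: (11−3)−8=0 ⇒ 0


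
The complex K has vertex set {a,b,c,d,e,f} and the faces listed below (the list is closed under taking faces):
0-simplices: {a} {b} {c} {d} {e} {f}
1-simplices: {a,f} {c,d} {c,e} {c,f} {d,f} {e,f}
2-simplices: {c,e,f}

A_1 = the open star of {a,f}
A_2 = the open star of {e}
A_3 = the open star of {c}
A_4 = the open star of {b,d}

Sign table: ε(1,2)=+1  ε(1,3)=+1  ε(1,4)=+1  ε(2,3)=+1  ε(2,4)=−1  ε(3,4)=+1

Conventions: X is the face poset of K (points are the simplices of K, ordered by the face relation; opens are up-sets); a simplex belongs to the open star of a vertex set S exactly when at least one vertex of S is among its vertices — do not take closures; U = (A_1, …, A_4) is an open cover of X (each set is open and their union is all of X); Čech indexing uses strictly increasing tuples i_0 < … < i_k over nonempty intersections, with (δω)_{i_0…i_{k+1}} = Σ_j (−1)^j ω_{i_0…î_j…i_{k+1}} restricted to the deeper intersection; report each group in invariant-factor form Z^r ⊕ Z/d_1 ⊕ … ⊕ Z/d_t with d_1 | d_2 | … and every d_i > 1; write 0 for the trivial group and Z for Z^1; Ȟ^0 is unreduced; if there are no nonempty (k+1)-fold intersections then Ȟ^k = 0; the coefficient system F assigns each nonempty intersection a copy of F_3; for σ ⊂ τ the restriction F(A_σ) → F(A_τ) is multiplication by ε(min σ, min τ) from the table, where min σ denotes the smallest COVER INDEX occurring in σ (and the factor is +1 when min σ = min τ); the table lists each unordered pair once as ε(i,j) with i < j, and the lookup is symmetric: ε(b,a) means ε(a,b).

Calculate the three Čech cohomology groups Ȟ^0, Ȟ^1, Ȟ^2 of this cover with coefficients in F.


Ȟ^0 ≅ Z/3, Ȟ^1 ≅ Z/3, Ȟ^2 ≅ 0

nonempty overlaps:
  A1={{a},{f},{a,f},{c,f},{d,f},{e,f},{c,e,f}} A2={{e},{c,e},{e,f},{c,e,f}} A3={{c},{c,d},{c,e},{c,f},{c,e,f}} A4={{b},{d},{c,d},{d,f}}
  A12={{e,f},{c,e,f}} A13={{c,f},{c,e,f}} A14={{d,f}} A23={{c,e},{c,e,f}} A34={{c,d}}
  A123={{c,e,f}}
C dims 4,5,1; δ0: rk_F3 3; δ1: rk_F3 1
degree 0: 4−3−0 = 1 → Ȟ^0 ≅ Z/3
degree 1: 5−1−3 = 1 → Ȟ^1 ≅ Z/3
degree 2: 1−0−1 = 0 → Ȟ^2 ≅ 0


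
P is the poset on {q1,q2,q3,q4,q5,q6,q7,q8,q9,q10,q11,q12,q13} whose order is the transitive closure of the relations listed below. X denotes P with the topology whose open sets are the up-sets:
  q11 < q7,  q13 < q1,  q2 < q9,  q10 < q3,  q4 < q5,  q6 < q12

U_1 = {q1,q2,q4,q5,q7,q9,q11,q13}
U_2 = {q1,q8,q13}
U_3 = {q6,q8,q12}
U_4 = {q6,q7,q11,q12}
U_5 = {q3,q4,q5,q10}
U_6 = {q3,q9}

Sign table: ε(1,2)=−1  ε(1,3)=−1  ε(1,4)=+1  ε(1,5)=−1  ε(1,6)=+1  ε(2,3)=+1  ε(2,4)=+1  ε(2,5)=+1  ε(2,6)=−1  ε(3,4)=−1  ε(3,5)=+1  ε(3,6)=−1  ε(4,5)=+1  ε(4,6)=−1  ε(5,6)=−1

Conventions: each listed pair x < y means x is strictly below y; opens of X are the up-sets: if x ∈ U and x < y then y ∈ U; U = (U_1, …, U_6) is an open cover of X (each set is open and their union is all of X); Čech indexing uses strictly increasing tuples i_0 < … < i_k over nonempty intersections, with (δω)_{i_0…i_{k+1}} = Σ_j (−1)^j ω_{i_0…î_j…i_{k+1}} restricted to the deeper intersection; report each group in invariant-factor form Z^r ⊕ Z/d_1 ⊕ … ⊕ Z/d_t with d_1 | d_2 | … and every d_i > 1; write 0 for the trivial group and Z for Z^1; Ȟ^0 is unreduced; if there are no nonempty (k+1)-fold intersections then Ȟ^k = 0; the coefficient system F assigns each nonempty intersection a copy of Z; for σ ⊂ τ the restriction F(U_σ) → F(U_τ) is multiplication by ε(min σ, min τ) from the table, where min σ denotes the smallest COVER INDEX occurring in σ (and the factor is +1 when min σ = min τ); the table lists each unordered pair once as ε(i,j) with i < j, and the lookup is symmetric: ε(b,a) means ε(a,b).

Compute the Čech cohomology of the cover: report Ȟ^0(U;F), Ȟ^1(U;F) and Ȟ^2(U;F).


Ȟ^0 ≅ Z,  Ȟ^1 ≅ Z^2,  Ȟ^2 ≅ 0

nonempty overlaps:
  U12={q1,q13} U14={q7,q11} U15={q4,q5} U16={q9} U23={q8} U34={q6,q12} U56={q3}
C dims 6,7; δ0: rk 5, SNF 1^5
degree 0: 6−5−0 = 1 → Ȟ^0 ≅ Z
degree 1: 7−0−5 = 2 → Ȟ^1 ≅ Z^2
degree 2: 0−0−0 = 0 → Ȟ^2 ≅ 0


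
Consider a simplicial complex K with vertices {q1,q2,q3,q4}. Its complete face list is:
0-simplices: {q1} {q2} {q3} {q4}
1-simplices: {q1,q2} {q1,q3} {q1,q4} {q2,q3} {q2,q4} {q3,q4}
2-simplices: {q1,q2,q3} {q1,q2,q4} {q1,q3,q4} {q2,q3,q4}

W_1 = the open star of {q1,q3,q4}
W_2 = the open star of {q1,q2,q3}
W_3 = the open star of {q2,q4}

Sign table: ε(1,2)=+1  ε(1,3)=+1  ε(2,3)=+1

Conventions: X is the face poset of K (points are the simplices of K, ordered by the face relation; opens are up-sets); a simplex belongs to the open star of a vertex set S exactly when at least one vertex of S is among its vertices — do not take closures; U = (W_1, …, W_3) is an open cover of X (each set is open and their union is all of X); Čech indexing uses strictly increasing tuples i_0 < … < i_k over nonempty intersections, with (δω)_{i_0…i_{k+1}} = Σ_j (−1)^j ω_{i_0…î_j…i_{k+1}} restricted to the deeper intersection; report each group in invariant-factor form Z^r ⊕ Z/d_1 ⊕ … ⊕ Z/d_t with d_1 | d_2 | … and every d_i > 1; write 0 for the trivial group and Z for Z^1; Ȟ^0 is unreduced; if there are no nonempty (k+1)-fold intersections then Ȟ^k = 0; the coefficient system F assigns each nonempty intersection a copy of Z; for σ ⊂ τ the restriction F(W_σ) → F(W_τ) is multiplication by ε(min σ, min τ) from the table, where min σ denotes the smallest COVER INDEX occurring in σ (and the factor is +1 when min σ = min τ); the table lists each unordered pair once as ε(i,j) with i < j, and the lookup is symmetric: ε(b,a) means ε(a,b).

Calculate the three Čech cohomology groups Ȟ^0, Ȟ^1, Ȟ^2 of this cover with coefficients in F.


Ȟ^0 ≅ Z, Ȟ^1 ≅ 0, Ȟ^2 ≅ 0

nonempty intersections:
  W1={{q1},{q3},{q4},{q1,q2},{q1,q3},{q1,q4},{q2,q3},{q2,q4},{q3,q4},{q1,q2,q3},{q1,q2,q4},{q1,q3,q4},{q2,q3,q4}} W2={{q1},{q2},{q3},{q1,q2},{q1,q3},{q1,q4},{q2,q3},{q2,q4},{q3,q4},{q1,q2,q3},{q1,q2,q4},{q1,q3,q4},{q2,q3,q4}} W3={{q2},{q4},{q1,q2},{q1,q4},{q2,q3},{q2,q4},{q3,q4},{q1,q2,q3},{q1,q2,q4},{q1,q3,q4},{q2,q3,q4}}
  W12={{q1},{q3},{q1,q2},{q1,q3},{q1,q4},{q2,q3},{q2,q4},{q3,q4},{q1,q2,q3},{q1,q2,q4},{q1,q3,q4},{q2,q3,q4}} W13={{q4},{q1,q2},{q1,q4},{q2,q3},{q2,q4},{q3,q4},{q1,q2,q3},{q1,q2,q4},{q1,q3,q4},{q2,q3,q4}} W23={{q2},{q1,q2},{q1,q4},{q2,q3},{q2,q4},{q3,q4},{q1,q2,q3},{q1,q2,q4},{q1,q3,q4},{q2,q3,q4}}
  W123={{q1,q2},{q1,q4},{q2,q3},{q2,q4},{q3,q4},{q1,q2,q3},{q1,q2,q4},{q1,q3,q4},{q2,q3,q4}}
C dims 3,3,1; δ0: rk 2, SNF 1^2; δ1: rk 1, SNF 1^1
Ȟ^0: (3−2)−0=1 ⇒ Z
Ȟ^1: (3−1)−2=0 ⇒ 0
Ȟ^2: (1−0)−1=0 ⇒ 0


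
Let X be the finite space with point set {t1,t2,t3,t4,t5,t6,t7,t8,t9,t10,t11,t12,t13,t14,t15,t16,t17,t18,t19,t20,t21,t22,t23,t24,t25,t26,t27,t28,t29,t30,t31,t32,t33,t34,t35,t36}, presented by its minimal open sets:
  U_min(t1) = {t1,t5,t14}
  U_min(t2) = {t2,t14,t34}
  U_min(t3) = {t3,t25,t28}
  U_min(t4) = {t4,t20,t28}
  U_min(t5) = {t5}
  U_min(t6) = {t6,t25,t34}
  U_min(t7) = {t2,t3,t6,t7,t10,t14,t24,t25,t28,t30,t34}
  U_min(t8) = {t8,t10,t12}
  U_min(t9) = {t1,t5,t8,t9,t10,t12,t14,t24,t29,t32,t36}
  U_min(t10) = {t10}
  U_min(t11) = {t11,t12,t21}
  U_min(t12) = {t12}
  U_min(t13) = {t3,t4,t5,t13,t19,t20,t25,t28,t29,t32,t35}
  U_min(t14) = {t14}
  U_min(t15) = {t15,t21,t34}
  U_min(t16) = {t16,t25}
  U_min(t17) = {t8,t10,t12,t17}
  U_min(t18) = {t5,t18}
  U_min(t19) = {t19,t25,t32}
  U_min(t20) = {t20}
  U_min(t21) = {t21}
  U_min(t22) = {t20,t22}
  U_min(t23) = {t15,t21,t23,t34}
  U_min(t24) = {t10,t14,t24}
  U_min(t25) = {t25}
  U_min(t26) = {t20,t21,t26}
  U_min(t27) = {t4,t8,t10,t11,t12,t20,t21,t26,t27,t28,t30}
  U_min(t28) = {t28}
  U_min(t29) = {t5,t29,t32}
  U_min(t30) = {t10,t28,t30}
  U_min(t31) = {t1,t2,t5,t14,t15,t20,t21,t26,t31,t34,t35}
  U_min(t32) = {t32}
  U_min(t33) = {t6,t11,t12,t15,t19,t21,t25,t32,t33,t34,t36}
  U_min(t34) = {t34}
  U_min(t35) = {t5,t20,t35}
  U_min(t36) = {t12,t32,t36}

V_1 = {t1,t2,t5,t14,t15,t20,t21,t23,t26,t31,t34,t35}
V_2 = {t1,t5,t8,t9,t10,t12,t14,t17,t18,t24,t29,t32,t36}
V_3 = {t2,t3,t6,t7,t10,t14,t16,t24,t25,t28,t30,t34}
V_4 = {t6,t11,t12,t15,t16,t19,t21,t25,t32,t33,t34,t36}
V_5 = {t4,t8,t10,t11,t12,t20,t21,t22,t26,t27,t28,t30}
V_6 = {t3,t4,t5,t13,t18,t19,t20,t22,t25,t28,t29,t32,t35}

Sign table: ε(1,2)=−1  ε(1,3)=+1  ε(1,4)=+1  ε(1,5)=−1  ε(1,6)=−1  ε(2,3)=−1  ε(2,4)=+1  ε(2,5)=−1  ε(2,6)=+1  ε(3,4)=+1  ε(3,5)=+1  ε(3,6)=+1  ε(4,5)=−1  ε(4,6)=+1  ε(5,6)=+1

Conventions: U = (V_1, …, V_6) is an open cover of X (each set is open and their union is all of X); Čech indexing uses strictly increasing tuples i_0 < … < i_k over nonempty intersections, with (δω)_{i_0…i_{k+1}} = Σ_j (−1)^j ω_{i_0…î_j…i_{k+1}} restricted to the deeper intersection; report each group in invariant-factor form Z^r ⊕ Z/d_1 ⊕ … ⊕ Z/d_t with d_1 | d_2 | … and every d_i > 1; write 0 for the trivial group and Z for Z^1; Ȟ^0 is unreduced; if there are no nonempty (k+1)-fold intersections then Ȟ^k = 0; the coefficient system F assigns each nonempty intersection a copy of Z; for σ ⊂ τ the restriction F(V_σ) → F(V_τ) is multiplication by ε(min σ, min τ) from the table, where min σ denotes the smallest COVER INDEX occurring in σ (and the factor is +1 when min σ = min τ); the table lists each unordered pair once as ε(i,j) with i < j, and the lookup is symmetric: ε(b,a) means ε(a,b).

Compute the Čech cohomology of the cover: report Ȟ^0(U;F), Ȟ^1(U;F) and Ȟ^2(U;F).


intersection data:
  V12={t1,t5,t14} V13={t2,t14,t34} V14={t15,t21,t34} V15={t20,t21,t26} V16={t5,t20,t35} V23={t10,t14,t24} V24={t12,t32,t36} V25={t8,t10,t12} V26={t5,t18,t29,t32} V34={t6,t16,t25,t34} V35={t10,t28,t30} V36={t3,t25,t28} V45={t11,t12,t21} V46={t19,t25,t32} V56={t4,t20,t22,t28}
  V123={t14} V126={t5} V134={t34} V145={t21} V156={t20} V235={t10} V245={t12} V246={t32} V346={t25} V356={t28}
C dims 6,15,10; δ0: rk 6, SNF 1^5·2; δ1: rk 9, SNF 1^9
Ȟ^0 = (6 − 6) − 0 = 0, so Ȟ^0 ≅ 0
Ȟ^1 = (15 − 9) − 6 = 0 plus torsion [2], so Ȟ^1 ≅ Z/2
Ȟ^2 = (10 − 0) − 9 = 1, so Ȟ^2 ≅ Z

Ȟ^0 = 0; Ȟ^1 = Z/2; Ȟ^2 = Z


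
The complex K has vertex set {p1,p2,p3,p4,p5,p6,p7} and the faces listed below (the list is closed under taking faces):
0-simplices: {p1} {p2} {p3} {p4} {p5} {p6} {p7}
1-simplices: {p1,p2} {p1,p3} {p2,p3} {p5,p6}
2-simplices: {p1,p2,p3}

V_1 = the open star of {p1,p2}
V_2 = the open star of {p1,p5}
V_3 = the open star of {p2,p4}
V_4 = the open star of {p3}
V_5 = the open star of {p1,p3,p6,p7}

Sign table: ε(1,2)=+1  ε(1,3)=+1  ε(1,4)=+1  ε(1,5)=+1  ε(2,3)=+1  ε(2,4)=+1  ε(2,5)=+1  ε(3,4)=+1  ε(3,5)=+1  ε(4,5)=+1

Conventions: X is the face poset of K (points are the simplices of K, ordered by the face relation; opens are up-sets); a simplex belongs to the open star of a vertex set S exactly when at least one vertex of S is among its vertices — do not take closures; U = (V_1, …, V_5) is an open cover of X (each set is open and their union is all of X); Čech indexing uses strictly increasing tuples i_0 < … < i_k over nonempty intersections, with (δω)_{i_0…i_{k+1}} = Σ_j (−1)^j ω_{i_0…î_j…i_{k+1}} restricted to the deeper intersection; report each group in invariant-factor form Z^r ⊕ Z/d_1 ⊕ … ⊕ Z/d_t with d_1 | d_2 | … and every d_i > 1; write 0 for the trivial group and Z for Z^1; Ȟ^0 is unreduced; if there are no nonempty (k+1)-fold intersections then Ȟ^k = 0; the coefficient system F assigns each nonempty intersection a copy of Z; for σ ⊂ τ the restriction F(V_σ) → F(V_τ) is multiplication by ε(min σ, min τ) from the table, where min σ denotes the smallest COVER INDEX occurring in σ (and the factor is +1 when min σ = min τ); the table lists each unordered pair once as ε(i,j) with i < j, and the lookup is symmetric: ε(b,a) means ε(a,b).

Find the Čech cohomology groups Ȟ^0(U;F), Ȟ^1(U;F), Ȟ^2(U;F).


Ȟ^0 ≅ Z; Ȟ^1 ≅ 0; Ȟ^2 ≅ 0

nerve of the cover:
  V1={{p1},{p2},{p1,p2},{p1,p3},{p2,p3},{p1,p2,p3}} V2={{p1},{p5},{p1,p2},{p1,p3},{p5,p6},{p1,p2,p3}} V3={{p2},{p4},{p1,p2},{p2,p3},{p1,p2,p3}} V4={{p3},{p1,p3},{p2,p3},{p1,p2,p3}} V5={{p1},{p3},{p6},{p7},{p1,p2},{p1,p3},{p2,p3},{p5,p6},{p1,p2,p3}}
  V12={{p1},{p1,p2},{p1,p3},{p1,p2,p3}} V13={{p2},{p1,p2},{p2,p3},{p1,p2,p3}} V14={{p1,p3},{p2,p3},{p1,p2,p3}} V15={{p1},{p1,p2},{p1,p3},{p2,p3},{p1,p2,p3}} V23={{p1,p2},{p1,p2,p3}} V24={{p1,p3},{p1,p2,p3}} V25={{p1},{p1,p2},{p1,p3},{p5,p6},{p1,p2,p3}} V34={{p2,p3},{p1,p2,p3}} V35={{p1,p2},{p2,p3},{p1,p2,p3}} V45={{p3},{p1,p3},{p2,p3},{p1,p2,p3}}
  V123={{p1,p2},{p1,p2,p3}} V124={{p1,p3},{p1,p2,p3}} V125={{p1},{p1,p2},{p1,p3},{p1,p2,p3}} V134={{p2,p3},{p1,p2,p3}} V135={{p1,p2},{p2,p3},{p1,p2,p3}} V145={{p1,p3},{p2,p3},{p1,p2,p3}} V234={{p1,p2,p3}} V235={{p1,p2},{p1,p2,p3}} V245={{p1,p3},{p1,p2,p3}} V345={{p2,p3},{p1,p2,p3}}
  V1234={{p1,p2,p3}} V1235={{p1,p2},{p1,p2,p3}} V1245={{p1,p3},{p1,p2,p3}} V1345={{p2,p3},{p1,p2,p3}} V2345={{p1,p2,p3}}
  V12345={{p1,p2,p3}}
C dims 5,10,10,5; δ0: rk 4, SNF 1^4; δ1: rk 6, SNF 1^6; δ2: rk 4, SNF 1^4
Ȟ^0 = (5 − 4) − 0 = 1, so Ȟ^0 ≅ Z
Ȟ^1 = (10 − 6) − 4 = 0, so Ȟ^1 ≅ 0
Ȟ^2 = (10 − 4) − 6 = 0, so Ȟ^2 ≅ 0


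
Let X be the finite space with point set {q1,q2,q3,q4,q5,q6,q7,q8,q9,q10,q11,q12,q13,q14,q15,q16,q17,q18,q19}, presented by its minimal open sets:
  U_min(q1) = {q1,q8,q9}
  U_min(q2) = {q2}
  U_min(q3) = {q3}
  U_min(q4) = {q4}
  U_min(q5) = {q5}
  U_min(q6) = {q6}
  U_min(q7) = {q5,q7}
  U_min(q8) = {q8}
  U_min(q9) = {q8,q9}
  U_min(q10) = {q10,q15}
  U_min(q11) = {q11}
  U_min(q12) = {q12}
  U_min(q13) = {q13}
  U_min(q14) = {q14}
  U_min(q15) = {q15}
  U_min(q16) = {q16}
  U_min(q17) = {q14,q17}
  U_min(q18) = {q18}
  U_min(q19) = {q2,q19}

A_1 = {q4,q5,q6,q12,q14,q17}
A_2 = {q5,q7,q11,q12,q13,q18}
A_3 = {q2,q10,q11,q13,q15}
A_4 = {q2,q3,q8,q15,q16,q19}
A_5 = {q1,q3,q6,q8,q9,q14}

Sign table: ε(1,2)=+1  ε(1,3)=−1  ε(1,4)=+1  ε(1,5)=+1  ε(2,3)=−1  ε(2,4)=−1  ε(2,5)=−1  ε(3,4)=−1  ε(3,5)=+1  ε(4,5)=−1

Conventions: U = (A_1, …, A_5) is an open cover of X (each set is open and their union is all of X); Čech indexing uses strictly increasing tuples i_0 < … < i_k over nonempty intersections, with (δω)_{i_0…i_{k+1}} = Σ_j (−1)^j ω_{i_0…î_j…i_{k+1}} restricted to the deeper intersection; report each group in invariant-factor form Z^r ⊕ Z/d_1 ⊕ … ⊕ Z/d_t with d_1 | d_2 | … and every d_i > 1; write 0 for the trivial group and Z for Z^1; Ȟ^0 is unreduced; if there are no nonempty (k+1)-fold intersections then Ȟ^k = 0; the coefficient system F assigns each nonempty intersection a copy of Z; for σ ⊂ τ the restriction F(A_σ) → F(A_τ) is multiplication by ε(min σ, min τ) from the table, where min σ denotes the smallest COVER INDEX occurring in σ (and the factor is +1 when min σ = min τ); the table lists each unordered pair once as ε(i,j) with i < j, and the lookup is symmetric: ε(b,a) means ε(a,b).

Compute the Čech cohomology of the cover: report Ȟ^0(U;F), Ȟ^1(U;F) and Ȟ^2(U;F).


nerve of the cover:
  A12={q5,q12} A15={q6,q14} A23={q11,q13} A34={q2,q15} A45={q3,q8}
C dims 5,5; δ0: rk 5, SNF 1^4·2
Ȟ^0 = (5 − 5) − 0 = 0, so Ȟ^0 ≅ 0
Ȟ^1 = (5 − 0) − 5 = 0 plus torsion [2], so Ȟ^1 ≅ Z/2
Ȟ^2 = (0 − 0) − 0 = 0, so Ȟ^2 ≅ 0

Ȟ^0 ≅ 0, Ȟ^1 ≅ Z/2, Ȟ^2 ≅ 0


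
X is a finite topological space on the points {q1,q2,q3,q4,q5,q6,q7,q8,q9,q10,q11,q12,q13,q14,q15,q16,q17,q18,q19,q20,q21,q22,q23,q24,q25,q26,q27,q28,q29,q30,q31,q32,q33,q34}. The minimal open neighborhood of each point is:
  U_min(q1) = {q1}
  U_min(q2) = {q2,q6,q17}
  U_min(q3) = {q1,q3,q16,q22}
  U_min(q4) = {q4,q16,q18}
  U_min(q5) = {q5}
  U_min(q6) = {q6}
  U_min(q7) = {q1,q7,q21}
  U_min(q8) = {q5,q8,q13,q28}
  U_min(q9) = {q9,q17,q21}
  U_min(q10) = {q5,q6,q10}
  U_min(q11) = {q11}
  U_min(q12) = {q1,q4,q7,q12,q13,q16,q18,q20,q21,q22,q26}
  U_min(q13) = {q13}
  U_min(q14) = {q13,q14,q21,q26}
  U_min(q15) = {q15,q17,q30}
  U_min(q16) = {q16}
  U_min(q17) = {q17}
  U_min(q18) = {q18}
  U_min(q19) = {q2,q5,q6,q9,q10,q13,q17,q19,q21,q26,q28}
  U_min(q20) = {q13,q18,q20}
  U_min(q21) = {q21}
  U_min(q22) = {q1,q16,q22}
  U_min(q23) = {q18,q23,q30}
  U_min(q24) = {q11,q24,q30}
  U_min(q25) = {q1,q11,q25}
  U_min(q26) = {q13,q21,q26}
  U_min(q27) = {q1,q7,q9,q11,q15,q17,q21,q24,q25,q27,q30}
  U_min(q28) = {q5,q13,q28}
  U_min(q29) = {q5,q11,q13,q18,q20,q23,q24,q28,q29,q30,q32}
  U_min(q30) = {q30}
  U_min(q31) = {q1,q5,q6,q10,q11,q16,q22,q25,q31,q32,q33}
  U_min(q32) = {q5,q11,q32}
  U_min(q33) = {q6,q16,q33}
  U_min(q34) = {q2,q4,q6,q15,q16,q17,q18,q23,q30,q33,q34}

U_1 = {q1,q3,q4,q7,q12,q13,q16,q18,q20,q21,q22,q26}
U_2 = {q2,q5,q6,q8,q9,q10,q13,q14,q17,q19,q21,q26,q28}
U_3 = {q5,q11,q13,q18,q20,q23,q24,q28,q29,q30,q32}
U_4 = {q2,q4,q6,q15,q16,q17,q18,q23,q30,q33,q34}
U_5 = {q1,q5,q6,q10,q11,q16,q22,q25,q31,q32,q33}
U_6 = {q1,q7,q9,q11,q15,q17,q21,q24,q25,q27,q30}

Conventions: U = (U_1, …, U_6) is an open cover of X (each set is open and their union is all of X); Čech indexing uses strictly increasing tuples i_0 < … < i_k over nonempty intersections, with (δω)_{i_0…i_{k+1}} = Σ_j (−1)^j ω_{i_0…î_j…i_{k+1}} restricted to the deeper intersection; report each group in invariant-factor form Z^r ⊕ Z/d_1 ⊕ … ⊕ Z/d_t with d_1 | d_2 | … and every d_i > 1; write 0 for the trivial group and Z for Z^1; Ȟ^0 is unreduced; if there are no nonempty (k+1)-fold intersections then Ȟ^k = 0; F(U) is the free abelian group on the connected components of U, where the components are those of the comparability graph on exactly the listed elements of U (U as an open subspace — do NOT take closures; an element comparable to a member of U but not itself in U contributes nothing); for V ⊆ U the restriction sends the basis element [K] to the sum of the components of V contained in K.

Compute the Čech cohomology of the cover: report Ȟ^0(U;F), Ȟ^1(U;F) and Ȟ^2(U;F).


nonempty overlaps:
  U12={q13,q21,q26} U13={q13,q18,q20} U14={q4,q16,q18} U15={q1,q16,q22} U16={q1,q7,q21} U23={q5,q13,q28} U24={q2,q6,q17} U25={q5,q6,q10} U26={q9,q17,q21} U34={q18,q23,q30} U35={q5,q11,q32} U36={q11,q24,q30} U45={q6,q16,q33} U46={q15,q17,q30} U56={q1,q11,q25}
  U123={q13} U126={q21} U134={q18} U145={q16} U156={q1} U235={q5} U245={q6} U246={q17} U346={q30} U356={q11}
components per intersection:
  U1: {q1,q3,q4,q7,q12,q13,q16,q18,q20,q21,q22,q26}
  U2: {q2,q5,q6,q8,q9,q10,q13,q14,q17,q19,q21,q26,q28}
  U3: {q5,q11,q13,q18,q20,q23,q24,q28,q29,q30,q32}
  U4: {q2,q4,q6,q15,q16,q17,q18,q23,q30,q33,q34}
  U5: {q1,q5,q6,q10,q11,q16,q22,q25,q31,q32,q33}
  U6: {q1,q7,q9,q11,q15,q17,q21,q24,q25,q27,q30}
  U12: {q13,q21,q26}
  U13: {q13,q18,q20}
  U14: {q4,q16,q18}
  U15: {q1,q16,q22}
  U16: {q1,q7,q21}
  U23: {q5,q13,q28}
  U24: {q2,q6,q17}
  U25: {q5,q6,q10}
  U26: {q9,q17,q21}
  U34: {q18,q23,q30}
  U35: {q5,q11,q32}
  U36: {q11,q24,q30}
  U45: {q6,q16,q33}
  U46: {q15,q17,q30}
  U56: {q1,q11,q25}
  U123: {q13}
  U126: {q21}
  U134: {q18}
  U145: {q16}
  U156: {q1}
  U235: {q5}
  U245: {q6}
  U246: {q17}
  U346: {q30}
  U356: {q11}
C dims 6,15,10; δ0: rk 5, SNF 1^5; δ1: rk 10, SNF 1^9·2
degree 0: 6−5−0 = 1 → Ȟ^0 ≅ Z
degree 1: 15−10−5 = 0 → Ȟ^1 ≅ 0
degree 2: 10−0−10 = 0 plus torsion [2] → Ȟ^2 ≅ Z/2

Ȟ^0 = Z, Ȟ^1 = 0 and Ȟ^2 = Z/2


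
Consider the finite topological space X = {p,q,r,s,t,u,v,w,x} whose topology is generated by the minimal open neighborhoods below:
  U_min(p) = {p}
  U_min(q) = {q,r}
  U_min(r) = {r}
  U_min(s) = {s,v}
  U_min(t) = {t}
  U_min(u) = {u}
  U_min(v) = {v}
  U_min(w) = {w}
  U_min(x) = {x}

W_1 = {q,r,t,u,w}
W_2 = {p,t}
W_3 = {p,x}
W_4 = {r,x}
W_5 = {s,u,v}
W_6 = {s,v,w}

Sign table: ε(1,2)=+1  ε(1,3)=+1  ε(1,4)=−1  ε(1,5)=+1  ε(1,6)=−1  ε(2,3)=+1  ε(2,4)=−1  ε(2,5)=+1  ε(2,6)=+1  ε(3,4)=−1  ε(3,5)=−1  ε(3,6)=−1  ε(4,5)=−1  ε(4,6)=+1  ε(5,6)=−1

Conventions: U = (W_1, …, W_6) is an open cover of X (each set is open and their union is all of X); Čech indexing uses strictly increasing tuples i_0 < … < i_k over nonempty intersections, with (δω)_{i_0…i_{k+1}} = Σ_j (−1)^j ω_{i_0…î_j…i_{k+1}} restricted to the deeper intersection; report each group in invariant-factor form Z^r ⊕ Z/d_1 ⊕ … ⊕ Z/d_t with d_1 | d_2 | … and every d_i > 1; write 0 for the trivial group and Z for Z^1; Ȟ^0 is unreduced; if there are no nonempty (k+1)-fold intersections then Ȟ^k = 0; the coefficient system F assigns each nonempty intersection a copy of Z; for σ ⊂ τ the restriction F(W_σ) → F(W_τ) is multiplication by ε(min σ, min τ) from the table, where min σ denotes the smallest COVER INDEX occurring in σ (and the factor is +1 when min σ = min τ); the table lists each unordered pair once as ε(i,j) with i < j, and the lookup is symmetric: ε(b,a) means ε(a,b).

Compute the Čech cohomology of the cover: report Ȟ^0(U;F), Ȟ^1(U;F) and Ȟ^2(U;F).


nerve of the cover:
  W12={t} W14={r} W15={u} W16={w} W23={p} W34={x} W56={s,v}
C dims 6,7; δ0: rk 5, SNF 1^5
Ȟ^0 = (6 − 5) − 0 = 1, so Ȟ^0 ≅ Z
Ȟ^1 = (7 − 0) − 5 = 2, so Ȟ^1 ≅ Z^2
Ȟ^2 = (0 − 0) − 0 = 0, so Ȟ^2 ≅ 0

Ȟ^0 ≅ Z,  Ȟ^1 ≅ Z^2,  Ȟ^2 ≅ 0
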